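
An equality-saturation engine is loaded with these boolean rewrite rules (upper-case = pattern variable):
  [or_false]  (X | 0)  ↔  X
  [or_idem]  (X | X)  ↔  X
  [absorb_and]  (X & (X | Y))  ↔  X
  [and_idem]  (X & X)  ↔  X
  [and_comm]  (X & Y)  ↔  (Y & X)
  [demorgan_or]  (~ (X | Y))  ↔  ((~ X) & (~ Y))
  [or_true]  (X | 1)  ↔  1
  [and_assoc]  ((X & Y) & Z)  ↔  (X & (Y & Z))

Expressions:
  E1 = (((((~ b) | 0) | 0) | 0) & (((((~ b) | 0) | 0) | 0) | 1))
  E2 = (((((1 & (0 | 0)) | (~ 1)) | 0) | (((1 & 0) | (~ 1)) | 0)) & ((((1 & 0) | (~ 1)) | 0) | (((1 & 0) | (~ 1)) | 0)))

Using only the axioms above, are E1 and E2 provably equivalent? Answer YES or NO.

NO

All listed rules preserve value, hence provable equivalence implies equal values everywhere; look for a separating assignment.
b=0 gives E1 ↦ 1, E2 ↦ 0; values differ ⇒ not provably equivalent.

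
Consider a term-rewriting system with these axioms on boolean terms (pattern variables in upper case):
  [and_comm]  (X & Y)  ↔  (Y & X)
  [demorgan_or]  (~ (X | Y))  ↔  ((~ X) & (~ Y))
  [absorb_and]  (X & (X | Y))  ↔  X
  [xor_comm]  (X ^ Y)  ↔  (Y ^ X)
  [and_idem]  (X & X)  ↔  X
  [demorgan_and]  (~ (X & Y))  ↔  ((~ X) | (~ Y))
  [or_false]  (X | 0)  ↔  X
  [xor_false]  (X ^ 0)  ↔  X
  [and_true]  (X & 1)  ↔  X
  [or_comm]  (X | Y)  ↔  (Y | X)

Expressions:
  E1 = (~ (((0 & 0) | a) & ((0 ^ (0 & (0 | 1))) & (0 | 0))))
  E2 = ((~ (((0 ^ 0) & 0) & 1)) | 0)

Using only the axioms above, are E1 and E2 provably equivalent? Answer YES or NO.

YES

1. [absorb_and →] (0 & (0 | 1))  →  0;  E1 = (~ (((0 & 0) | a) & ((0 ^ 0) & (0 | 0))))
2. [or_false →] (0 | 0)  →  0;  E1 = (~ (((0 & 0) | a) & ((0 ^ 0) & 0)))
3. [and_comm →] (((0 & 0) | a) & ((0 ^ 0) & 0))  →  (((0 ^ 0) & 0) & ((0 & 0) | a));  E1 = (~ (((0 ^ 0) & 0) & ((0 & 0) | a)))
4. [xor_false →] (0 ^ 0)  →  0;  E1 = (~ ((0 & 0) & ((0 & 0) | a)))
5. [absorb_and →] ((0 & 0) & ((0 & 0) | a))  →  (0 & 0);  E1 = (~ (0 & 0))
6. [xor_false ←] 0  →  (0 ^ 0);  E1 = (~ ((0 ^ 0) & 0))
7. [and_true ←] ((0 ^ 0) & 0)  →  (((0 ^ 0) & 0) & 1);  E1 = (~ (((0 ^ 0) & 0) & 1))
8. [or_false ←] (~ (((0 ^ 0) & 0) & 1))  →  ((~ (((0 ^ 0) & 0) & 1)) | 0);  this is E2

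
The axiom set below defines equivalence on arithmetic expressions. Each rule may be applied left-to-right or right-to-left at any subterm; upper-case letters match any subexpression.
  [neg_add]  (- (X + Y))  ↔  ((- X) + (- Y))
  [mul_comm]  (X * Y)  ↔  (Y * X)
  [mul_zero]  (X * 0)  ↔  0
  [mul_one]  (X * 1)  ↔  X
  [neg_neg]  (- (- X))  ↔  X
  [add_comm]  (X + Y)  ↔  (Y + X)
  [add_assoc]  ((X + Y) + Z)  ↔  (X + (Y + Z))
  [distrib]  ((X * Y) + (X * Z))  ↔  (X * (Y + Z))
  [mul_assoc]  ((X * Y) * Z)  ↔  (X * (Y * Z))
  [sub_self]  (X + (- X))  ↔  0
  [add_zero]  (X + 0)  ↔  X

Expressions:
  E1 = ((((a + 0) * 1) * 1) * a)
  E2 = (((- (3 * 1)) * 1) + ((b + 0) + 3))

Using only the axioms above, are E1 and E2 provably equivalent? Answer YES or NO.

NO

The axioms are sound identities: if E1 ↔* E2 then E1 and E2 evaluate identically under any assignment.
Under a=0, b=1: E1 evaluates to 0, E2 to 1. Distinct ⇒ no rewrite sequence connects them.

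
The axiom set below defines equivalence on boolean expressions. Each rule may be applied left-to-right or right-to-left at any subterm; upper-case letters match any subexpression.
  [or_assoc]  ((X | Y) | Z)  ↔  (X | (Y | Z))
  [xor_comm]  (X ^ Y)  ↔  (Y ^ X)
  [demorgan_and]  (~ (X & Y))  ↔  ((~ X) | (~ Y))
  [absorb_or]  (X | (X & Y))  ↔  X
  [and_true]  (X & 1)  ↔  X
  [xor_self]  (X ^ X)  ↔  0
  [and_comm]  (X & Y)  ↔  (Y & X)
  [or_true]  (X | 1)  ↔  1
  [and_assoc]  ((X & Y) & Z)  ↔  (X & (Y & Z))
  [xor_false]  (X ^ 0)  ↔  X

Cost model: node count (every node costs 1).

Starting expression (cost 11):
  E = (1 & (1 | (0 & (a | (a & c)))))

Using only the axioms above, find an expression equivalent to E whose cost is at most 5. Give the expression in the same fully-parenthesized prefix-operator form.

(1 | (0 & a))   [cost 5]

step 1: and_comm (→) rewrites (1 & (1 | (0 & (a | (a & c))))) into ((1 | (0 & (a | (a & c)))) & 1)
step 2: absorb_or (→) rewrites (a | (a & c)) into a, now ((1 | (0 & a)) & 1)
step 3: and_true (→) rewrites ((1 | (0 & a)) & 1) into (1 | (0 & a)), reaching cost 5 (bound 5)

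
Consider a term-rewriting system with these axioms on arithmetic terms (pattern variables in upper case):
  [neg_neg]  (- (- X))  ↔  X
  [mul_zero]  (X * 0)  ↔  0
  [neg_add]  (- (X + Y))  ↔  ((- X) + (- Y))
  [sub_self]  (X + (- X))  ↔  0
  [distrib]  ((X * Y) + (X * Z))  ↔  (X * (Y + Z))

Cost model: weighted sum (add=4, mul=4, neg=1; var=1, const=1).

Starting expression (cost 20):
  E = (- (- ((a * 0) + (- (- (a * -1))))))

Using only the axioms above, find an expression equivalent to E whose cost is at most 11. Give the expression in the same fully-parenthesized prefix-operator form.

step 1: neg_neg (→) rewrites (- (- (a * -1))) into (a * -1), now (- (- ((a * 0) + (a * -1))))
step 2: neg_neg (→) rewrites (- (- ((a * 0) + (a * -1)))) into ((a * 0) + (a * -1))
step 3: mul_zero (→) rewrites (a * 0) into 0, reaching cost 11 (bound 11)

(0 + (a * -1))   [cost 11]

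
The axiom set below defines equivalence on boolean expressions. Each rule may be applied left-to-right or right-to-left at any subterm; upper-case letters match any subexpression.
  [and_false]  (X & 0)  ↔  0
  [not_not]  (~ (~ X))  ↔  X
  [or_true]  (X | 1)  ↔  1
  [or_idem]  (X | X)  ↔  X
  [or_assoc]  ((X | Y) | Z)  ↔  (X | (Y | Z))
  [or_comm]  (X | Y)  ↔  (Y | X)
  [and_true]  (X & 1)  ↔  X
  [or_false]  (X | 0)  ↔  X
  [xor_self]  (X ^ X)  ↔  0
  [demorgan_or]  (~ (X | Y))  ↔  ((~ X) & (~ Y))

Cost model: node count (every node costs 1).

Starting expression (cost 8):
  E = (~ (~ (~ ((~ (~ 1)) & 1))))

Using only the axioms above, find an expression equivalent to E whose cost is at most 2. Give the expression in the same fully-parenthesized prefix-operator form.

1. [not_not →] (~ (~ (~ ((~ (~ 1)) & 1))))  →  (~ ((~ (~ 1)) & 1))
2. [and_true →] ((~ (~ 1)) & 1)  →  (~ (~ 1));  E = (~ (~ (~ 1)))
3. [not_not →] (~ (~ (~ 1)))  →  (~ 1);  cost 2 ≤ 2, done

(~ 1)   [cost 2]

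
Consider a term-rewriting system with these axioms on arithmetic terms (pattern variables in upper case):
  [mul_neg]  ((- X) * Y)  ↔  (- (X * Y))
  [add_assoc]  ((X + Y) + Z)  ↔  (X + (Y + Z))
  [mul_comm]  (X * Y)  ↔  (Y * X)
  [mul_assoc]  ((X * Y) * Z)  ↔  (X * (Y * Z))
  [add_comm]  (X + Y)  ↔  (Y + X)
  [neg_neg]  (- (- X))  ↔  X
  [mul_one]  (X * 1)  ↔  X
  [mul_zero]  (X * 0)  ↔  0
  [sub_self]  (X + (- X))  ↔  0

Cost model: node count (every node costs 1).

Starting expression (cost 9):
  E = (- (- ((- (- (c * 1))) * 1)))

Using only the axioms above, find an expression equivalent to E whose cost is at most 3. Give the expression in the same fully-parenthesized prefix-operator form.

(1) (c * 1)  =[mul_one →]=  c    ⊢ (- (- ((- (- c)) * 1)))
(2) (- (- c))  =[neg_neg →]=  c    ⊢ (- (- (c * 1)))
(3) (c * 1)  =[mul_one →]=  c    ⊢ cost 3, within 3

(- (- c))   [cost 3]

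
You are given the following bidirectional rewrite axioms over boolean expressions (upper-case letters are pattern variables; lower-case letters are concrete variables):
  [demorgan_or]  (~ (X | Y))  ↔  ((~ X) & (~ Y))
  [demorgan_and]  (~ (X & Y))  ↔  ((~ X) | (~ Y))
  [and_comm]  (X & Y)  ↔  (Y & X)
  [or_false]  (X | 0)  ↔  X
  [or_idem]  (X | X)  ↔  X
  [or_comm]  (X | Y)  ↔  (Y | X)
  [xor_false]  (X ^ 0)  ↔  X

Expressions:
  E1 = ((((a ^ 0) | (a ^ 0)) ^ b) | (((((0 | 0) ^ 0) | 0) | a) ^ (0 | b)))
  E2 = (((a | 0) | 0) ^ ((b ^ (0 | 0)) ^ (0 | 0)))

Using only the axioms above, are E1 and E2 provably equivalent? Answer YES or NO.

YES

(1) ((0 | 0) ^ 0)  =[xor_false →]=  (0 | 0)    ⊢ ((((a ^ 0) | (a ^ 0)) ^ b) | ((((0 | 0) | 0) | a) ^ (0 | b)))
(2) ((a ^ 0) | (a ^ 0))  =[or_idem →]=  (a ^ 0)    ⊢ (((a ^ 0) ^ b) | ((((0 | 0) | 0) | a) ^ (0 | b)))
(3) (0 | b)  =[or_comm →]=  (b | 0)    ⊢ (((a ^ 0) ^ b) | ((((0 | 0) | 0) | a) ^ (b | 0)))
(4) (b | 0)  =[or_false →]=  b    ⊢ (((a ^ 0) ^ b) | ((((0 | 0) | 0) | a) ^ b))
(5) (0 | 0)  =[or_false →]=  0    ⊢ (((a ^ 0) ^ b) | (((0 | 0) | a) ^ b))
(6) (0 | 0)  =[or_false →]=  0    ⊢ (((a ^ 0) ^ b) | ((0 | a) ^ b))
(7) (0 | a)  =[or_comm →]=  (a | 0)    ⊢ (((a ^ 0) ^ b) | ((a | 0) ^ b))
(8) (a | 0)  =[or_false →]=  a    ⊢ (((a ^ 0) ^ b) | (a ^ b))
(9) (a ^ 0)  =[xor_false →]=  a    ⊢ ((a ^ b) | (a ^ b))
(10) ((a ^ b) | (a ^ b))  =[or_idem →]=  (a ^ b)
(11) b  =[xor_false ←]=  (b ^ 0)    ⊢ (a ^ (b ^ 0))
(12) a  =[or_false ←]=  (a | 0)    ⊢ ((a | 0) ^ (b ^ 0))
(13) a  =[or_false ←]=  (a | 0)    ⊢ (((a | 0) | 0) ^ (b ^ 0))
(14) (b ^ 0)  =[xor_false ←]=  ((b ^ 0) ^ 0)    ⊢ (((a | 0) | 0) ^ ((b ^ 0) ^ 0))
(15) 0  =[or_idem ←]=  (0 | 0)    ⊢ (((a | 0) | 0) ^ ((b ^ 0) ^ (0 | 0)))
(16) 0  =[or_idem ←]=  (0 | 0)    ⊢ E2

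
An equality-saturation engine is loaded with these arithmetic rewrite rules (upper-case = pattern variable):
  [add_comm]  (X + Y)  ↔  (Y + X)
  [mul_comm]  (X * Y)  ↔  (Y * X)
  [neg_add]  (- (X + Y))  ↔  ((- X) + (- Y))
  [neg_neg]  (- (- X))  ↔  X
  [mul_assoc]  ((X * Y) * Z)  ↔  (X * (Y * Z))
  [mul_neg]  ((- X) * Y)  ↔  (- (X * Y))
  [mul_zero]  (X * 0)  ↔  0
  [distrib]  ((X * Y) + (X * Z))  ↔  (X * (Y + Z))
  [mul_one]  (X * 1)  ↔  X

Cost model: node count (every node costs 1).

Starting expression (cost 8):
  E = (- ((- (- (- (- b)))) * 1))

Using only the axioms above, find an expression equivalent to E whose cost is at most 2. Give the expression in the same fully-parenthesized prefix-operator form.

1. [mul_one →] ((- (- (- (- b)))) * 1)  →  (- (- (- (- b))));  E = (- (- (- (- (- b)))))
2. [neg_neg →] (- (- (- (- b))))  →  (- (- b));  E = (- (- (- b)))
3. [neg_neg →] (- (- (- b)))  →  (- b);  cost 2 ≤ 2, done

(- b)   [cost 2]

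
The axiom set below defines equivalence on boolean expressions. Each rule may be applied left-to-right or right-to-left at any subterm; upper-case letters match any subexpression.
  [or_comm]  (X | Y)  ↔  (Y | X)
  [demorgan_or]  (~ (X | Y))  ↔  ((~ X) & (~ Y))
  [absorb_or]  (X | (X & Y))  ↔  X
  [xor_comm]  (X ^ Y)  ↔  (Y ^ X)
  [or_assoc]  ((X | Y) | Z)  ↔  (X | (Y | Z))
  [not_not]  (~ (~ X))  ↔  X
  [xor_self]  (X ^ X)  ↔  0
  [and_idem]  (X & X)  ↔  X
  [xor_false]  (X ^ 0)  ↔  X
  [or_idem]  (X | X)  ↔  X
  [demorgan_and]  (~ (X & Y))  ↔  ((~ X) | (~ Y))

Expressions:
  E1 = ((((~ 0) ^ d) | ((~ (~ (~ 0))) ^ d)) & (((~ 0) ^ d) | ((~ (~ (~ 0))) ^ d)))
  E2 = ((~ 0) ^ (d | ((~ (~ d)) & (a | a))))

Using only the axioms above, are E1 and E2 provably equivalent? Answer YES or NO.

YES

1. [and_idem →] ((((~ 0) ^ d) | ((~ (~ (~ 0))) ^ d)) & (((~ 0) ^ d) | ((~ (~ (~ 0))) ^ d)))  →  (((~ 0) ^ d) | ((~ (~ (~ 0))) ^ d))
2. [not_not →] (~ (~ (~ 0)))  →  (~ 0);  E1 = (((~ 0) ^ d) | ((~ 0) ^ d))
3. [or_idem →] (((~ 0) ^ d) | ((~ 0) ^ d))  →  ((~ 0) ^ d)
4. [absorb_or ←] d  →  (d | (d & a));  E1 = ((~ 0) ^ (d | (d & a)))
5. [or_idem ←] a  →  (a | a);  E1 = ((~ 0) ^ (d | (d & (a | a))))
6. [not_not ←] d  →  (~ (~ d));  this is E2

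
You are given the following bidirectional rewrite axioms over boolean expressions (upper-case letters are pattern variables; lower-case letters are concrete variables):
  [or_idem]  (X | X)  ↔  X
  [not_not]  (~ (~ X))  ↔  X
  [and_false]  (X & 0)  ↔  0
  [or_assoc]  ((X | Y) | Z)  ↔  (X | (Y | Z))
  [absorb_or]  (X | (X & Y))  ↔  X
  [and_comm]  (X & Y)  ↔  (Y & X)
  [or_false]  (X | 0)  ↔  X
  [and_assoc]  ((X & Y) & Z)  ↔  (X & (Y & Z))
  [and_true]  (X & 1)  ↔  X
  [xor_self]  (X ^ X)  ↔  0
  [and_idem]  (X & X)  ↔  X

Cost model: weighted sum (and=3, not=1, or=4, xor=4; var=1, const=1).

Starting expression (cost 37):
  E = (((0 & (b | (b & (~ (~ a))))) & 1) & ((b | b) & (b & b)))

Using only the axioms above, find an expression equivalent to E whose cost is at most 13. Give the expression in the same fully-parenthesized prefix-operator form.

((b & b) & (0 & b))   [cost 13]

1. [not_not →] (~ (~ a))  →  a;  E = (((0 & (b | (b & a))) & 1) & ((b | b) & (b & b)))
2. [or_idem →] (b | b)  →  b;  E = (((0 & (b | (b & a))) & 1) & (b & (b & b)))
3. [and_comm →] (((0 & (b | (b & a))) & 1) & (b & (b & b)))  →  ((b & (b & b)) & ((0 & (b | (b & a))) & 1))
4. [and_idem →] (b & b)  →  b;  E = ((b & b) & ((0 & (b | (b & a))) & 1))
5. [absorb_or →] (b | (b & a))  →  b;  E = ((b & b) & ((0 & b) & 1))
6. [and_true →] ((0 & b) & 1)  →  (0 & b);  cost 13 ≤ 13, done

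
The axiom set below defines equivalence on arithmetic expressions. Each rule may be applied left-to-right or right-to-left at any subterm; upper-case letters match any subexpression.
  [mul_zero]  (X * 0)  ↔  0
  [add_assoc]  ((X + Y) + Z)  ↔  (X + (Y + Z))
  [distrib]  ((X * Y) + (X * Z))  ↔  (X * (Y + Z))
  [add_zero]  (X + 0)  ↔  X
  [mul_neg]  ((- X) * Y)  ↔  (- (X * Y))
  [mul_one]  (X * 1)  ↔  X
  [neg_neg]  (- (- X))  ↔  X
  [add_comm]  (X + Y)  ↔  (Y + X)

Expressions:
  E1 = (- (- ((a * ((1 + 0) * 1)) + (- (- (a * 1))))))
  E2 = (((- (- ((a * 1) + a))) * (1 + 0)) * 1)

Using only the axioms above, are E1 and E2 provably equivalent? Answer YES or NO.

YES

(1) (- (- ((a * ((1 + 0) * 1)) + (- (- (a * 1))))))  =[neg_neg →]=  ((a * ((1 + 0) * 1)) + (- (- (a * 1))))
(2) ((1 + 0) * 1)  =[mul_one →]=  (1 + 0)    ⊢ ((a * (1 + 0)) + (- (- (a * 1))))
(3) (a * 1)  =[mul_one →]=  a    ⊢ ((a * (1 + 0)) + (- (- a)))
(4) (- (- a))  =[neg_neg →]=  a    ⊢ ((a * (1 + 0)) + a)
(5) (1 + 0)  =[add_zero →]=  1    ⊢ ((a * 1) + a)
(6) (a * 1)  =[mul_one →]=  a    ⊢ (a + a)
(7) (a + a)  =[mul_one ←]=  ((a + a) * 1)
(8) a  =[mul_one ←]=  (a * 1)    ⊢ (((a * 1) + a) * 1)
(9) ((a * 1) + a)  =[mul_one ←]=  (((a * 1) + a) * 1)    ⊢ ((((a * 1) + a) * 1) * 1)
(10) 1  =[add_zero ←]=  (1 + 0)    ⊢ ((((a * 1) + a) * (1 + 0)) * 1)
(11) ((a * 1) + a)  =[neg_neg ←]=  (- (- ((a * 1) + a)))    ⊢ E2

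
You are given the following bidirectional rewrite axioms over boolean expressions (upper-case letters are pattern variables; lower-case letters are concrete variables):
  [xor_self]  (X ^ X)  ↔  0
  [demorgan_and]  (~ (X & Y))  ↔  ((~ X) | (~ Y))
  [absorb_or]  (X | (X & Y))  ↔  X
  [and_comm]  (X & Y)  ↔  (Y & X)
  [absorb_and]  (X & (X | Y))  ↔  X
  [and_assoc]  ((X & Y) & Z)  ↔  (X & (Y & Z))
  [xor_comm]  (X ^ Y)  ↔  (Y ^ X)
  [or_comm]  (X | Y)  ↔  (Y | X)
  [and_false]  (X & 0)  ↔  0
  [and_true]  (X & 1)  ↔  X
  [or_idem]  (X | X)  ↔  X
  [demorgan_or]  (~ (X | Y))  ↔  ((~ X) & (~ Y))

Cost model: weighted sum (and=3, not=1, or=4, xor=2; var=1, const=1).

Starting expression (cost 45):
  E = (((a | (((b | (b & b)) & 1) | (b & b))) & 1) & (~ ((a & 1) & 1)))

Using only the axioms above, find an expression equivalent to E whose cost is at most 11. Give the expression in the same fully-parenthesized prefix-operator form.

step 1: absorb_or (→) rewrites (b | (b & b)) into b, now (((a | ((b & 1) | (b & b))) & 1) & (~ ((a & 1) & 1)))
step 2: and_true (→) rewrites (b & 1) into b, now (((a | (b | (b & b))) & 1) & (~ ((a & 1) & 1)))
step 3: and_true (→) rewrites ((a | (b | (b & b))) & 1) into (a | (b | (b & b))), now ((a | (b | (b & b))) & (~ ((a & 1) & 1)))
step 4: and_true (→) rewrites (a & 1) into a, now ((a | (b | (b & b))) & (~ (a & 1)))
step 5: absorb_or (→) rewrites (b | (b & b)) into b, now ((a | b) & (~ (a & 1)))
step 6: and_true (→) rewrites (a & 1) into a, reaching cost 11 (bound 11)

((a | b) & (~ a))   [cost 11]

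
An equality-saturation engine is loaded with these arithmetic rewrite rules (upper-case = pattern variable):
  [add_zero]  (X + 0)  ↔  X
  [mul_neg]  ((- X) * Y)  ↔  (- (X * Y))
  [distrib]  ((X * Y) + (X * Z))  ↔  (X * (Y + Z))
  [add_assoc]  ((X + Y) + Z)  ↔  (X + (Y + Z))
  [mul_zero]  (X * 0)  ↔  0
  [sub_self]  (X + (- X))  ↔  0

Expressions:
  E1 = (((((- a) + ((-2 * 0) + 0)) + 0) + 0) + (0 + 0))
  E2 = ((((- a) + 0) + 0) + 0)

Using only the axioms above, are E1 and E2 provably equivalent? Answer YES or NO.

1. [add_zero →] ((((- a) + ((-2 * 0) + 0)) + 0) + 0)  →  (((- a) + ((-2 * 0) + 0)) + 0);  E1 = ((((- a) + ((-2 * 0) + 0)) + 0) + (0 + 0))
2. [mul_zero →] (-2 * 0)  →  0;  E1 = ((((- a) + (0 + 0)) + 0) + (0 + 0))
3. [add_zero →] (0 + 0)  →  0;  E1 = ((((- a) + 0) + 0) + (0 + 0))
4. [add_zero →] ((- a) + 0)  →  (- a);  E1 = (((- a) + 0) + (0 + 0))
5. [add_zero →] (0 + 0)  →  0;  E1 = (((- a) + 0) + 0)
6. [add_zero ←] ((- a) + 0)  →  (((- a) + 0) + 0);  this is E2

YES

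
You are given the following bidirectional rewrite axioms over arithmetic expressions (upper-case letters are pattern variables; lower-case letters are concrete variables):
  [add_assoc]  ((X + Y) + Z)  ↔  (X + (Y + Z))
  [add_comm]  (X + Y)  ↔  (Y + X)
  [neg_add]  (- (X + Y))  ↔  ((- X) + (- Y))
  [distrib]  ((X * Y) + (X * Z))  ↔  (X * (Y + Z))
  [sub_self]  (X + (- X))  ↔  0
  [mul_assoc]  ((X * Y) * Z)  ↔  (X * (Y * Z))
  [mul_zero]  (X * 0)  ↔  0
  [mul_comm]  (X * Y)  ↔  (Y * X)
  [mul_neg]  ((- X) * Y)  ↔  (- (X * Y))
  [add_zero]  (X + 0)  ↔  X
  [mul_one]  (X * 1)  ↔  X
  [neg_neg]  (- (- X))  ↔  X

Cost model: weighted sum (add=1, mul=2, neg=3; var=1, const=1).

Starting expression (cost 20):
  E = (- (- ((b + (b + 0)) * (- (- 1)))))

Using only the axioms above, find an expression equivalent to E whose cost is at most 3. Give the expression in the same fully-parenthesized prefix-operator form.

step 1: neg_neg (→) rewrites (- (- ((b + (b + 0)) * (- (- 1))))) into ((b + (b + 0)) * (- (- 1)))
step 2: neg_neg (→) rewrites (- (- 1)) into 1, now ((b + (b + 0)) * 1)
step 3: add_zero (→) rewrites (b + 0) into b, now ((b + b) * 1)
step 4: mul_one (→) rewrites ((b + b) * 1) into (b + b), reaching cost 3 (bound 3)

(b + b)   [cost 3]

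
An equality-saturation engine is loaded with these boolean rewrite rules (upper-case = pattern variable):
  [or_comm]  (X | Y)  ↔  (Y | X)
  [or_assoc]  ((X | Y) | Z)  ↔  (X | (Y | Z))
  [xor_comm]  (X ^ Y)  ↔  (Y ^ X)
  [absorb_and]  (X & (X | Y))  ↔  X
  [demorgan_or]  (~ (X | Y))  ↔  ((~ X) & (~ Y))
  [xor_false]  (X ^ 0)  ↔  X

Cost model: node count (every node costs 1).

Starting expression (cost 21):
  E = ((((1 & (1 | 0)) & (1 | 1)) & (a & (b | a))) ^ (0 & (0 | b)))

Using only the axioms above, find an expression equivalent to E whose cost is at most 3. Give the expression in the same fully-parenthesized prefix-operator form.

1. [absorb_and →] (1 & (1 | 0))  →  1;  E = (((1 & (1 | 1)) & (a & (b | a))) ^ (0 & (0 | b)))
2. [absorb_and →] (1 & (1 | 1))  →  1;  E = ((1 & (a & (b | a))) ^ (0 & (0 | b)))
3. [absorb_and →] (0 & (0 | b))  →  0;  E = ((1 & (a & (b | a))) ^ 0)
4. [or_comm →] (b | a)  →  (a | b);  E = ((1 & (a & (a | b))) ^ 0)
5. [absorb_and →] (a & (a | b))  →  a;  E = ((1 & a) ^ 0)
6. [xor_false →] ((1 & a) ^ 0)  →  (1 & a);  cost 3 ≤ 3, done

(1 & a)   [cost 3]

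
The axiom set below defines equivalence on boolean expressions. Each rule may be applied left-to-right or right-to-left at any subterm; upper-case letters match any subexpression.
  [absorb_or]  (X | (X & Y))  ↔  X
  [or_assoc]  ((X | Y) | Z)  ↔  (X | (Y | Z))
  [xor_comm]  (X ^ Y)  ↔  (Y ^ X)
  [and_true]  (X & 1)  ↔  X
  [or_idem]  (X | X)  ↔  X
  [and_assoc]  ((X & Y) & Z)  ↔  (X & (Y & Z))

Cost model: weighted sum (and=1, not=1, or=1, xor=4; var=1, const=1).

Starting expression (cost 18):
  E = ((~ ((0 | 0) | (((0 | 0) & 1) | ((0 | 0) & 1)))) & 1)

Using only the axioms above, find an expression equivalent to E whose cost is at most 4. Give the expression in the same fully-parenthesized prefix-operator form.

(~ (0 | 0))   [cost 4]

1. [or_idem →] (((0 | 0) & 1) | ((0 | 0) & 1))  →  ((0 | 0) & 1);  E = ((~ ((0 | 0) | ((0 | 0) & 1))) & 1)
2. [absorb_or →] ((0 | 0) | ((0 | 0) & 1))  →  (0 | 0);  E = ((~ (0 | 0)) & 1)
3. [and_true →] ((~ (0 | 0)) & 1)  →  (~ (0 | 0));  cost 4 ≤ 4, done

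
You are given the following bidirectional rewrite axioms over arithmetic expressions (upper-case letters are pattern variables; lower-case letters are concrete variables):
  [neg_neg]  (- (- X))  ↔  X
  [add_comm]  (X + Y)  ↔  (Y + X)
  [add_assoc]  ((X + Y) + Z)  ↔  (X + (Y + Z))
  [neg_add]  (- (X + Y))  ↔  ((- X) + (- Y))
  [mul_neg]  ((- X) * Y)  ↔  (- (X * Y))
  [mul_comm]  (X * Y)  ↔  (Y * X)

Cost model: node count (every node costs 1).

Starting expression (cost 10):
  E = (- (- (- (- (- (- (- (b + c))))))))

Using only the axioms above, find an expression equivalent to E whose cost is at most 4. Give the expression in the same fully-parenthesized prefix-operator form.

1. [neg_neg →] (- (- (- (- (- (b + c))))))  →  (- (- (- (b + c))));  E = (- (- (- (- (- (b + c))))))
2. [neg_neg →] (- (- (- (b + c))))  →  (- (b + c));  E = (- (- (- (b + c))))
3. [neg_neg →] (- (- (b + c)))  →  (b + c);  cost 4 ≤ 4, done

(- (b + c))   [cost 4]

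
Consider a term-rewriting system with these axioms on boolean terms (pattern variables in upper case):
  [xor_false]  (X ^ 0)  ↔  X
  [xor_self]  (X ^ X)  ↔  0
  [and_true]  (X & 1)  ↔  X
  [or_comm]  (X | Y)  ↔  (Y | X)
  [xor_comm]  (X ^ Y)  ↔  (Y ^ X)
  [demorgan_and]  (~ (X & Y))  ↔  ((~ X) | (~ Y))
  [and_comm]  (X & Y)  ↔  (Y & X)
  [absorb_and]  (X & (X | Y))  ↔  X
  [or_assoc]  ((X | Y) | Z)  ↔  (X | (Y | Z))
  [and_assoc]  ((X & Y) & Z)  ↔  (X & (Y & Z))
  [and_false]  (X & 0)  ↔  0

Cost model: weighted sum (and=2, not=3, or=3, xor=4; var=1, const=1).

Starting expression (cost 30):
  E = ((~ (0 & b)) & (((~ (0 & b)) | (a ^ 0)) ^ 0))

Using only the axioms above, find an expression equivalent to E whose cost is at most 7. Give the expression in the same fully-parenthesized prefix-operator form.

(~ (0 & b))   [cost 7]

(1) (a ^ 0)  =[xor_false →]=  a    ⊢ ((~ (0 & b)) & (((~ (0 & b)) | a) ^ 0))
(2) (((~ (0 & b)) | a) ^ 0)  =[xor_false →]=  ((~ (0 & b)) | a)    ⊢ ((~ (0 & b)) & ((~ (0 & b)) | a))
(3) ((~ (0 & b)) & ((~ (0 & b)) | a))  =[absorb_and →]=  (~ (0 & b))    ⊢ cost 7, within 7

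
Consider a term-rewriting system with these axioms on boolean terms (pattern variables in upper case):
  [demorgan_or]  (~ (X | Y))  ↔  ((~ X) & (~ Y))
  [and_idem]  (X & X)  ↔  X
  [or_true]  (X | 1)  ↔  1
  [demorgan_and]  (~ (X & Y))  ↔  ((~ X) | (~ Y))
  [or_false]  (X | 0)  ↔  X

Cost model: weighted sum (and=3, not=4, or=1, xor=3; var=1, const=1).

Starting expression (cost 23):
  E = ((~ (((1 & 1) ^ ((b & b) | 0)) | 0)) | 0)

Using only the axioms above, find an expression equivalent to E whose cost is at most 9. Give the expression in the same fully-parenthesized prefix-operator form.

(~ (1 ^ b))   [cost 9]

step 1: or_false (→) rewrites (((1 & 1) ^ ((b & b) | 0)) | 0) into ((1 & 1) ^ ((b & b) | 0)), now ((~ ((1 & 1) ^ ((b & b) | 0))) | 0)
step 2: or_false (→) rewrites ((b & b) | 0) into (b & b), now ((~ ((1 & 1) ^ (b & b))) | 0)
step 3: and_idem (→) rewrites (b & b) into b, now ((~ ((1 & 1) ^ b)) | 0)
step 4: and_idem (→) rewrites (1 & 1) into 1, now ((~ (1 ^ b)) | 0)
step 5: or_false (→) rewrites ((~ (1 ^ b)) | 0) into (~ (1 ^ b)), reaching cost 9 (bound 9)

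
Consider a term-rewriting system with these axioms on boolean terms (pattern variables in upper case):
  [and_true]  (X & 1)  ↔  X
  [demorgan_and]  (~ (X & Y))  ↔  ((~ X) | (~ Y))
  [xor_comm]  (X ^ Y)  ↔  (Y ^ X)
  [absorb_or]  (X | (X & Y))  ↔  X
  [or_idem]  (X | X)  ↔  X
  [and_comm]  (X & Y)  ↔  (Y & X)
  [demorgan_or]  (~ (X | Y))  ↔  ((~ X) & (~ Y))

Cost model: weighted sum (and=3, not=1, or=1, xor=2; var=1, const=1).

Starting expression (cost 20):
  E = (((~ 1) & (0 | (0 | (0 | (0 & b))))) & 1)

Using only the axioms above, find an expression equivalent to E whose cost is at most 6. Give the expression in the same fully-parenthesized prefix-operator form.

((~ 1) & 0)   [cost 6]

step 1: absorb_or (→) rewrites (0 | (0 & b)) into 0, now (((~ 1) & (0 | (0 | 0))) & 1)
step 2: and_true (→) rewrites (((~ 1) & (0 | (0 | 0))) & 1) into ((~ 1) & (0 | (0 | 0)))
step 3: or_idem (→) rewrites (0 | 0) into 0, now ((~ 1) & (0 | 0))
step 4: or_idem (→) rewrites (0 | 0) into 0, reaching cost 6 (bound 6)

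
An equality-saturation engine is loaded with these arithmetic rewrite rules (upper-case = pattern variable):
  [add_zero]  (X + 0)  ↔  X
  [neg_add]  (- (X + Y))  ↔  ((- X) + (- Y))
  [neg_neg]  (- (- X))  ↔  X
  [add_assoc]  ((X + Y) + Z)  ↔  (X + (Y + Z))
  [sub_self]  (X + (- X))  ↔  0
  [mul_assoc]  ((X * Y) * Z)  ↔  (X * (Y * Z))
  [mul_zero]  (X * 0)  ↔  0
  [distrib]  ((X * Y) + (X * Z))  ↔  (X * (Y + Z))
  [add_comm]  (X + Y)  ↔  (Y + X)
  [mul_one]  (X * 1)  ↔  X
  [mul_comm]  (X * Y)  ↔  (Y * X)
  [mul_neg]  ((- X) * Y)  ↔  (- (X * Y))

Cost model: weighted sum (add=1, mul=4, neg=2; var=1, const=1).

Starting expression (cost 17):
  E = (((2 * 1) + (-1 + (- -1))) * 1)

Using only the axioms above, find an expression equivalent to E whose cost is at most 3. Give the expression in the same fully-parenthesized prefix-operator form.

(1) (-1 + (- -1))  =[sub_self →]=  0    ⊢ (((2 * 1) + 0) * 1)
(2) (((2 * 1) + 0) * 1)  =[mul_one →]=  ((2 * 1) + 0)
(3) (2 * 1)  =[mul_one →]=  2    ⊢ cost 3, within 3

(2 + 0)   [cost 3]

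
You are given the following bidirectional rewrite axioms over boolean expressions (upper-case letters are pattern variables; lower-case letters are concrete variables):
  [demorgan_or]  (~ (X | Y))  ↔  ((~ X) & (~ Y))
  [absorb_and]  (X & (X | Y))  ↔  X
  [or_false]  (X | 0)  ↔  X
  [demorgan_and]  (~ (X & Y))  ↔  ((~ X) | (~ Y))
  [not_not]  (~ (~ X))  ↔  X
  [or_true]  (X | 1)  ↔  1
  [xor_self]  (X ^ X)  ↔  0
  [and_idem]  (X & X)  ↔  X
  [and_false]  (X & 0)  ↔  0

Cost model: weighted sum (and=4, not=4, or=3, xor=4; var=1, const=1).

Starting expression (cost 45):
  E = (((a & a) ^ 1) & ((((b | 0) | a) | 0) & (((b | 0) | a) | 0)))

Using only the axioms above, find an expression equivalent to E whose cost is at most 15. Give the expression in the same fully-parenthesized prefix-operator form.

((a ^ 1) & (b | a))   [cost 15]

step 1: and_idem (→) rewrites ((((b | 0) | a) | 0) & (((b | 0) | a) | 0)) into (((b | 0) | a) | 0), now (((a & a) ^ 1) & (((b | 0) | a) | 0))
step 2: or_false (→) rewrites (b | 0) into b, now (((a & a) ^ 1) & ((b | a) | 0))
step 3: and_idem (→) rewrites (a & a) into a, now ((a ^ 1) & ((b | a) | 0))
step 4: or_false (→) rewrites ((b | a) | 0) into (b | a), reaching cost 15 (bound 15)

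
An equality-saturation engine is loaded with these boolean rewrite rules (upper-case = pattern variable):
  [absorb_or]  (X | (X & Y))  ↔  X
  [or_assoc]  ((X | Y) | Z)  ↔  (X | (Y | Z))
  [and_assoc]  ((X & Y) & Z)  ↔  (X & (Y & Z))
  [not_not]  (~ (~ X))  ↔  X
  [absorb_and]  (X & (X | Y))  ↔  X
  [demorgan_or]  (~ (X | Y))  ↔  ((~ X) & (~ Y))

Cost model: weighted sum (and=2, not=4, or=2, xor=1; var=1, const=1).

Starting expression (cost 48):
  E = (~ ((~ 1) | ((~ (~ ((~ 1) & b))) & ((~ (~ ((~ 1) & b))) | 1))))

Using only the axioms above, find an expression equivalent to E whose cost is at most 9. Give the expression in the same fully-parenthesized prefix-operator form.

1. [absorb_and →] ((~ (~ ((~ 1) & b))) & ((~ (~ ((~ 1) & b))) | 1))  →  (~ (~ ((~ 1) & b)));  E = (~ ((~ 1) | (~ (~ ((~ 1) & b)))))
2. [not_not →] (~ (~ ((~ 1) & b)))  →  ((~ 1) & b);  E = (~ ((~ 1) | ((~ 1) & b)))
3. [absorb_or →] ((~ 1) | ((~ 1) & b))  →  (~ 1);  cost 9 ≤ 9, done

(~ (~ 1))   [cost 9]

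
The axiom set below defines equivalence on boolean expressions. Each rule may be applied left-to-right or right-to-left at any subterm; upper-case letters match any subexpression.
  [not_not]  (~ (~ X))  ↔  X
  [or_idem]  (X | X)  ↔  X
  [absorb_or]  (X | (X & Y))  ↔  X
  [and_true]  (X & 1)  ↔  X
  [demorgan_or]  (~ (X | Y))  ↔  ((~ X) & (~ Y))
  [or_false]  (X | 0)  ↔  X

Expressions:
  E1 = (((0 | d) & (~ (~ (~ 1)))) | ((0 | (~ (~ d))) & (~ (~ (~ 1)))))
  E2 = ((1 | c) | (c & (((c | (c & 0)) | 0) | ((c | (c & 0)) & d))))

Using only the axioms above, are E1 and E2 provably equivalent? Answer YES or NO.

NO

All listed rules preserve value, hence provable equivalence implies equal values everywhere; look for a separating assignment.
c=0, d=0 gives E1 ↦ 0, E2 ↦ 1; values differ ⇒ not provably equivalent.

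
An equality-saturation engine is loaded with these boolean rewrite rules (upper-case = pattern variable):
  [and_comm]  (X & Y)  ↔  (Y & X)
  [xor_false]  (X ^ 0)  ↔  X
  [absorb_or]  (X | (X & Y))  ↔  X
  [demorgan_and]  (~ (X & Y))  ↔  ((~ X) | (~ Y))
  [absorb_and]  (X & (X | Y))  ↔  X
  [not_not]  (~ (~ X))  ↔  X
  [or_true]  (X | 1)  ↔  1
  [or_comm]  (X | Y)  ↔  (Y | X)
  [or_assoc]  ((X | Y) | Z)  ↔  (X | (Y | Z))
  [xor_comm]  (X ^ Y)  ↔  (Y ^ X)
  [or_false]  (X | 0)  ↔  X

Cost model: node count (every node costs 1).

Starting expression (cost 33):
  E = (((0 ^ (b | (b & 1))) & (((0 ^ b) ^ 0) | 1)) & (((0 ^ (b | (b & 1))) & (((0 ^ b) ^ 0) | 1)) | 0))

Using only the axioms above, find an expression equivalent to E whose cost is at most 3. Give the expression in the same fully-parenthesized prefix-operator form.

(0 ^ b)   [cost 3]

1. [absorb_and →] (((0 ^ (b | (b & 1))) & (((0 ^ b) ^ 0) | 1)) & (((0 ^ (b | (b & 1))) & (((0 ^ b) ^ 0) | 1)) | 0))  →  ((0 ^ (b | (b & 1))) & (((0 ^ b) ^ 0) | 1))
2. [absorb_or →] (b | (b & 1))  →  b;  E = ((0 ^ b) & (((0 ^ b) ^ 0) | 1))
3. [xor_false →] ((0 ^ b) ^ 0)  →  (0 ^ b);  E = ((0 ^ b) & ((0 ^ b) | 1))
4. [absorb_and →] ((0 ^ b) & ((0 ^ b) | 1))  →  (0 ^ b);  cost 3 ≤ 3, done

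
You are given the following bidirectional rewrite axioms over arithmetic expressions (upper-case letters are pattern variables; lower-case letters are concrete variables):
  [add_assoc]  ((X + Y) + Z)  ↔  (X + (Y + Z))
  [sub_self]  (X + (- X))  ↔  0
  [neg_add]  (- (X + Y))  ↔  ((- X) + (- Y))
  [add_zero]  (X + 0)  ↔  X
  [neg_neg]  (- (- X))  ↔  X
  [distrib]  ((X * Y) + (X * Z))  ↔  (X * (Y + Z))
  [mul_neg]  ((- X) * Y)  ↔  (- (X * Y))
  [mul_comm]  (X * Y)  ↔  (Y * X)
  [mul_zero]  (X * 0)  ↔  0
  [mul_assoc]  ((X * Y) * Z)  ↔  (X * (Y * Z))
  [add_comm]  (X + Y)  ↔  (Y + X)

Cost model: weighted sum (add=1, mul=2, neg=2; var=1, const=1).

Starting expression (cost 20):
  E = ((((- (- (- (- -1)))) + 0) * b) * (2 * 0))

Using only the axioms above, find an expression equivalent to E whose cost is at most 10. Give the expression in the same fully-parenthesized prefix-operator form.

((-1 * b) * (2 * 0))   [cost 10]

1. [neg_neg →] (- (- (- (- -1))))  →  (- (- -1));  E = ((((- (- -1)) + 0) * b) * (2 * 0))
2. [neg_neg →] (- (- -1))  →  -1;  E = (((-1 + 0) * b) * (2 * 0))
3. [add_zero →] (-1 + 0)  →  -1;  cost 10 ≤ 10, done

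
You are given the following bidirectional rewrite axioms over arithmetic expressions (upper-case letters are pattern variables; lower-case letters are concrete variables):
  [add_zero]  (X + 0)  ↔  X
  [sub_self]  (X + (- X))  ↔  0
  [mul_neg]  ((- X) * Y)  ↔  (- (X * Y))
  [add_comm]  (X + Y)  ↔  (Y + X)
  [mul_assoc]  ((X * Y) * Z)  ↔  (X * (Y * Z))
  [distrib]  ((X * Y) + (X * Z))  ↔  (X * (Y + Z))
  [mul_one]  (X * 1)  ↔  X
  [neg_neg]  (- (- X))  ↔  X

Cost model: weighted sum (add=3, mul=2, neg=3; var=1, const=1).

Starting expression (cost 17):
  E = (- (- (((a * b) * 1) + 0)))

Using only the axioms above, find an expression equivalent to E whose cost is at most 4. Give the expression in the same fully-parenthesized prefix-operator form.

(a * b)   [cost 4]

(1) (- (- (((a * b) * 1) + 0)))  =[neg_neg →]=  (((a * b) * 1) + 0)
(2) ((a * b) * 1)  =[mul_one →]=  (a * b)    ⊢ ((a * b) + 0)
(3) ((a * b) + 0)  =[add_zero →]=  (a * b)    ⊢ cost 4, within 4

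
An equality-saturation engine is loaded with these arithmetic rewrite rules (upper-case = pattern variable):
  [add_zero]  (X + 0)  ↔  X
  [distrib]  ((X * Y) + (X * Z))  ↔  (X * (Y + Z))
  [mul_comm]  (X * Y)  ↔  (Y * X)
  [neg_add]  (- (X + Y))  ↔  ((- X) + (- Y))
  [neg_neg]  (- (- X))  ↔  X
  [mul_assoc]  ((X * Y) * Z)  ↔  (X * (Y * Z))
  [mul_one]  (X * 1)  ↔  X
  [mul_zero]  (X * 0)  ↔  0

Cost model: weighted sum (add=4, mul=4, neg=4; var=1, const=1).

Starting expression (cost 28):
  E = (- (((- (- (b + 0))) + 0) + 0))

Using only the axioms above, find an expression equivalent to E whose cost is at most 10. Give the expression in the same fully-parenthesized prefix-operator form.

step 1: add_zero (→) rewrites (((- (- (b + 0))) + 0) + 0) into ((- (- (b + 0))) + 0), now (- ((- (- (b + 0))) + 0))
step 2: add_zero (→) rewrites ((- (- (b + 0))) + 0) into (- (- (b + 0))), now (- (- (- (b + 0))))
step 3: neg_neg (→) rewrites (- (- (b + 0))) into (b + 0), reaching cost 10 (bound 10)

(- (b + 0))   [cost 10]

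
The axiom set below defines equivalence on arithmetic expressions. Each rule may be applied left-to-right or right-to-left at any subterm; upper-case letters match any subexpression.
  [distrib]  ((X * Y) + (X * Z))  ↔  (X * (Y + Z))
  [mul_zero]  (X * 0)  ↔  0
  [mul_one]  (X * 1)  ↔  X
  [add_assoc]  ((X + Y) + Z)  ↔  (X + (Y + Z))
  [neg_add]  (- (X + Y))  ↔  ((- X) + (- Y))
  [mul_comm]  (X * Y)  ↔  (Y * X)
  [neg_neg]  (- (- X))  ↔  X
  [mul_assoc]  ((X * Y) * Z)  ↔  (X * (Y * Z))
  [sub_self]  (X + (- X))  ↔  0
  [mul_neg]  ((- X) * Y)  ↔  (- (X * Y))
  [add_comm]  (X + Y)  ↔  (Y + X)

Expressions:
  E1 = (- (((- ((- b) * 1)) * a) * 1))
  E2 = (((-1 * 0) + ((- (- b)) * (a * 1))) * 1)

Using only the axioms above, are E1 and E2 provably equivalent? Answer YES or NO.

Every axiom is a valid identity, so a rewrite proof would force E1 and E2 to agree under every assignment.
At a=1, b=1: E1 = -1 but E2 = 1; they differ, so no derivation exists.

NO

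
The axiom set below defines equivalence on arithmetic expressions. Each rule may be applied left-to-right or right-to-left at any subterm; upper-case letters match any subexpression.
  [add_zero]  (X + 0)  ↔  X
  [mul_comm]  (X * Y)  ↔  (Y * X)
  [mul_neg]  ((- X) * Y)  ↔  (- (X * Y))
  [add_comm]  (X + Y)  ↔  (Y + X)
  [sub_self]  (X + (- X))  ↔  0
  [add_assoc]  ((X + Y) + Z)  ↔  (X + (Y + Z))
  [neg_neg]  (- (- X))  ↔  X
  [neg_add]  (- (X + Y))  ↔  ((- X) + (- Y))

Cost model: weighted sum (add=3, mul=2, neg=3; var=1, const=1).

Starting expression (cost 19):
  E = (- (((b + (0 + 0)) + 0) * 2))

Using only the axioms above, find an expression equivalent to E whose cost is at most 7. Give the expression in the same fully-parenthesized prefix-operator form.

(- (b * 2))   [cost 7]

(1) (0 + 0)  =[add_zero →]=  0    ⊢ (- (((b + 0) + 0) * 2))
(2) (b + 0)  =[add_zero →]=  b    ⊢ (- ((b + 0) * 2))
(3) (b + 0)  =[add_zero →]=  b    ⊢ cost 7, within 7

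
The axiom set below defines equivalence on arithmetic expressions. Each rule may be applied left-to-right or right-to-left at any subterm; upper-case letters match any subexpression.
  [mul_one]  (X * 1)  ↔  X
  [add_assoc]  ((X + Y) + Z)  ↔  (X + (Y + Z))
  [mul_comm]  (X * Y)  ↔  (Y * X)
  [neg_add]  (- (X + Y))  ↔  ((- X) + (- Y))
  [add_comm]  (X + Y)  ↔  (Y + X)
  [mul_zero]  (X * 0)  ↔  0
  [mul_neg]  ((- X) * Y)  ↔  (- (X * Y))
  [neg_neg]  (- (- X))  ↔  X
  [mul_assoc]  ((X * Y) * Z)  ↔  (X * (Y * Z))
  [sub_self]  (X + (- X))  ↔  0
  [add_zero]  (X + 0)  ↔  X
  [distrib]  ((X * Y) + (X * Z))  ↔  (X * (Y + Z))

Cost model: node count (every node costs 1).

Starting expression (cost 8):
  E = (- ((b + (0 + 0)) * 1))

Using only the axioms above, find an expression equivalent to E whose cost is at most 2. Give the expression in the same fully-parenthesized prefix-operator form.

1. [add_zero →] (0 + 0)  →  0;  E = (- ((b + 0) * 1))
2. [mul_one →] ((b + 0) * 1)  →  (b + 0);  E = (- (b + 0))
3. [add_zero →] (b + 0)  →  b;  cost 2 ≤ 2, done

(- b)   [cost 2]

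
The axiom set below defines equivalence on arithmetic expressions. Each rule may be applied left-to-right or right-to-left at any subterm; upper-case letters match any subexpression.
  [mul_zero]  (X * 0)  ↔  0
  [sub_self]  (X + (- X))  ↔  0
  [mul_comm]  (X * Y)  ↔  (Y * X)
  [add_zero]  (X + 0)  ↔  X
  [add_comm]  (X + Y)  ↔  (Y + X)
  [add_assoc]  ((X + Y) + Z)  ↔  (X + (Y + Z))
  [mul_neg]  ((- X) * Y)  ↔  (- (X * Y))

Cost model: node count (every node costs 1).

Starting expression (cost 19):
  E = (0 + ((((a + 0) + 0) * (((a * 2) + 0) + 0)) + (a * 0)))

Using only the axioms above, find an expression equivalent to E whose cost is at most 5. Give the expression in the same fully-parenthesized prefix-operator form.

(a * (a * 2))   [cost 5]

1. [add_zero →] (((a * 2) + 0) + 0)  →  ((a * 2) + 0);  E = (0 + ((((a + 0) + 0) * ((a * 2) + 0)) + (a * 0)))
2. [add_zero →] (a + 0)  →  a;  E = (0 + (((a + 0) * ((a * 2) + 0)) + (a * 0)))
3. [add_zero →] (a + 0)  →  a;  E = (0 + ((a * ((a * 2) + 0)) + (a * 0)))
4. [mul_zero →] (a * 0)  →  0;  E = (0 + ((a * ((a * 2) + 0)) + 0))
5. [add_comm →] (0 + ((a * ((a * 2) + 0)) + 0))  →  (((a * ((a * 2) + 0)) + 0) + 0)
6. [add_zero →] ((a * 2) + 0)  →  (a * 2);  E = (((a * (a * 2)) + 0) + 0)
7. [add_zero →] ((a * (a * 2)) + 0)  →  (a * (a * 2));  E = ((a * (a * 2)) + 0)
8. [add_zero →] ((a * (a * 2)) + 0)  →  (a * (a * 2));  cost 5 ≤ 5, done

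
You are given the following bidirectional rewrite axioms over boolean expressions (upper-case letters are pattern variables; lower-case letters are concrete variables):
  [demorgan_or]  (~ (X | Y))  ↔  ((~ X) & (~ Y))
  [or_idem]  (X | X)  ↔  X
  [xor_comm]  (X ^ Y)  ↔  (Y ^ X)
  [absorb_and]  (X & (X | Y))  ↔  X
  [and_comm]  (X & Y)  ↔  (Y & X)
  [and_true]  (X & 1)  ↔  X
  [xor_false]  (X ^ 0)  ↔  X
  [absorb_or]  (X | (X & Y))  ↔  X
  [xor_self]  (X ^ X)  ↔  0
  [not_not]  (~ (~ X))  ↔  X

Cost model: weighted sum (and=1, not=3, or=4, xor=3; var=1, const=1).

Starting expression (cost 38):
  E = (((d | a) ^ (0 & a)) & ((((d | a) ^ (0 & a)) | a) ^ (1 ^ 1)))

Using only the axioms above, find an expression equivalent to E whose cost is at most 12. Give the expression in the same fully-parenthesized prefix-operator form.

((d | a) ^ (0 & a))   [cost 12]

(1) (1 ^ 1)  =[xor_self →]=  0    ⊢ (((d | a) ^ (0 & a)) & ((((d | a) ^ (0 & a)) | a) ^ 0))
(2) ((((d | a) ^ (0 & a)) | a) ^ 0)  =[xor_false →]=  (((d | a) ^ (0 & a)) | a)    ⊢ (((d | a) ^ (0 & a)) & (((d | a) ^ (0 & a)) | a))
(3) (((d | a) ^ (0 & a)) & (((d | a) ^ (0 & a)) | a))  =[absorb_and →]=  ((d | a) ^ (0 & a))    ⊢ cost 12, within 12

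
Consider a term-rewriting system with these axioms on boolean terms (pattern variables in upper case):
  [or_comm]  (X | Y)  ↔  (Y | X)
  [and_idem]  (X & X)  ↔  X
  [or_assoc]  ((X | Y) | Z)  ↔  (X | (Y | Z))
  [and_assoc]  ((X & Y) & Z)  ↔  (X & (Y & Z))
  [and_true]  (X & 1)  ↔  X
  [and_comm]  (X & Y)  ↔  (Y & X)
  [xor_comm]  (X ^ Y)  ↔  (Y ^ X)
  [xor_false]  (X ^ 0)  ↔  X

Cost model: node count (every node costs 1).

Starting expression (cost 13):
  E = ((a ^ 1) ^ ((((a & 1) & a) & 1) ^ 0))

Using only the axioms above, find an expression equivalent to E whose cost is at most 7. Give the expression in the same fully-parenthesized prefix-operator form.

step 1: and_true (→) rewrites (((a & 1) & a) & 1) into ((a & 1) & a), now ((a ^ 1) ^ (((a & 1) & a) ^ 0))
step 2: and_true (→) rewrites (a & 1) into a, now ((a ^ 1) ^ ((a & a) ^ 0))
step 3: and_idem (→) rewrites (a & a) into a, reaching cost 7 (bound 7)

((a ^ 1) ^ (a ^ 0))   [cost 7]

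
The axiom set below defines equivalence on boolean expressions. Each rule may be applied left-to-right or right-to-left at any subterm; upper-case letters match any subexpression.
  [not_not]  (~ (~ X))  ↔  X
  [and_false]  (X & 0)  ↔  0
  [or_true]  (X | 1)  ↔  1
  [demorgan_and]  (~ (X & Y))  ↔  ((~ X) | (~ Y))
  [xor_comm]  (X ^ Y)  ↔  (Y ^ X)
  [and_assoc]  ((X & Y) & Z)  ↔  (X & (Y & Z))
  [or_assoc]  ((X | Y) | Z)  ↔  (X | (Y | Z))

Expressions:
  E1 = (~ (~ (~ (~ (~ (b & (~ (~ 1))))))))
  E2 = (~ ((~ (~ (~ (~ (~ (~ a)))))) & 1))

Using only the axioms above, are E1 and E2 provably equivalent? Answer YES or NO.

NO

The axioms are sound identities: if E1 ↔* E2 then E1 and E2 evaluate identically under any assignment.
Under a=0, b=1: E1 evaluates to 0, E2 to 1. Distinct ⇒ no rewrite sequence connects them.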